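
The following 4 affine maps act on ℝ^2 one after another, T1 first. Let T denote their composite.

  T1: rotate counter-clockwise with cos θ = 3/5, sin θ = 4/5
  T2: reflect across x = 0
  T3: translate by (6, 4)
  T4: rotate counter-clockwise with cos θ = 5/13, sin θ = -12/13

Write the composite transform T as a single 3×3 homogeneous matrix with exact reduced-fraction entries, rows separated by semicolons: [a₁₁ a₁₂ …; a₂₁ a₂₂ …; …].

T1 = [3/5 -4/5 0; 4/5 3/5 0; 0 0 1]
T2·T1 = [-3/5 4/5 0; 4/5 3/5 0; 0 0 1]
T3·…·T1 = [-3/5 4/5 6; 4/5 3/5 4; 0 0 1]
T4·…·T1 = [33/65 56/65 6; 56/65 -33/65 -4; 0 0 1]

T = [33/65 56/65 6; 56/65 -33/65 -4; 0 0 1]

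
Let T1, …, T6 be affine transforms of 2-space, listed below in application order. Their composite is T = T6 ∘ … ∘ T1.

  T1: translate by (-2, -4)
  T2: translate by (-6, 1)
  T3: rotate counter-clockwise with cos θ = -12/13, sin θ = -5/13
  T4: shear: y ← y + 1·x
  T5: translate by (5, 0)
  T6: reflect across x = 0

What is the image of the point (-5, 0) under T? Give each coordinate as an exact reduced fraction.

T(p) = (-206/13, 242/13)

T1 translate by (-2, -4): (-5, 0) → (-7, -4)
T2 translate by (-6, 1): (-7, -4) → (-13, -3)
T3 rotate counter-clockwise with cos θ = -12/13, sin θ = -5/13: (-13, -3) → (141/13, 101/13)
T4 shear: y ← y + 1·x: (141/13, 101/13) → (141/13, 242/13)
T5 translate by (5, 0): (141/13, 242/13) → (206/13, 242/13)
T6 reflect across x = 0: (206/13, 242/13) → (-206/13, 242/13)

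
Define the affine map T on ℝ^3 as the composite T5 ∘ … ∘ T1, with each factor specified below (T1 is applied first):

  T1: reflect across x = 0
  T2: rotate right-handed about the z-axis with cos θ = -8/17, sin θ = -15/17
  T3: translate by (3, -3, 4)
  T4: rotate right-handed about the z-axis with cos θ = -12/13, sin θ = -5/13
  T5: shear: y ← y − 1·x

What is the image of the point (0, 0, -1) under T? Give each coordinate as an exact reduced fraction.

T(p) = (-51/13, 72/13, 3)

T1 reflect across x = 0: (0, 0, -1) → (0, 0, -1)
T2 rotate right-handed about the z-axis with cos θ = -8/17, sin θ = -15/17: (0, 0, -1) → (0, 0, -1)
T3 translate by (3, -3, 4): (0, 0, -1) → (3, -3, 3)
T4 rotate right-handed about the z-axis with cos θ = -12/13, sin θ = -5/13: (3, -3, 3) → (-51/13, 21/13, 3)
T5 shear: y ← y − 1·x: (-51/13, 21/13, 3) → (-51/13, 72/13, 3)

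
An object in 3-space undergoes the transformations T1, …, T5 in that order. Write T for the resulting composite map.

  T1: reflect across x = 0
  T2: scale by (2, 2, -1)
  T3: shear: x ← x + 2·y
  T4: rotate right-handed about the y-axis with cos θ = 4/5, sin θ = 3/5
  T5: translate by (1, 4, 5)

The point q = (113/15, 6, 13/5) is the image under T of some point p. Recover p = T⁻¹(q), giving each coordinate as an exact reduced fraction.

T1 = [-1 0 0 0; 0 1 0 0; 0 0 1 0; 0 0 0 1]
T2·T1 = [-2 0 0 0; 0 2 0 0; 0 0 -1 0; 0 0 0 1]
T3·…·T1 = [-2 4 0 0; 0 2 0 0; 0 0 -1 0; 0 0 0 1]
T4·…·T1 = [-8/5 16/5 -3/5 0; 0 2 0 0; 6/5 -12/5 -4/5 0; 0 0 0 1]
T5·…·T1 = [-8/5 16/5 -3/5 1; 0 2 0 4; 6/5 -12/5 -4/5 5; 0 0 0 1]
det M = 4; M⁻¹ = [-2/5 1 3/10 -51/10; 0 1/2 0 -2; -3/5 0 -4/5 23/5; 0 0 0 1]
M⁻¹ · (113/15, 6, 13/5)ᵀ = (-4/3, 1, -2)ᵀ

p = (-4/3, 1, -2)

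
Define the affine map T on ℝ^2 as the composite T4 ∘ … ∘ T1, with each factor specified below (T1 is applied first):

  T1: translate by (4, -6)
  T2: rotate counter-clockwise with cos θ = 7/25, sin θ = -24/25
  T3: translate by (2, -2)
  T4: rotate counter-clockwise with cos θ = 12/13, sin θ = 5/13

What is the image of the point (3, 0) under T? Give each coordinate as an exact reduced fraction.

T(p) = (152/65, -669/65)

T1 translate by (4, -6): (3, 0) → (7, -6)
T2 rotate counter-clockwise with cos θ = 7/25, sin θ = -24/25: (7, -6) → (-19/5, -42/5)
T3 translate by (2, -2): (-19/5, -42/5) → (-9/5, -52/5)
T4 rotate counter-clockwise with cos θ = 12/13, sin θ = 5/13: (-9/5, -52/5) → (152/65, -669/65)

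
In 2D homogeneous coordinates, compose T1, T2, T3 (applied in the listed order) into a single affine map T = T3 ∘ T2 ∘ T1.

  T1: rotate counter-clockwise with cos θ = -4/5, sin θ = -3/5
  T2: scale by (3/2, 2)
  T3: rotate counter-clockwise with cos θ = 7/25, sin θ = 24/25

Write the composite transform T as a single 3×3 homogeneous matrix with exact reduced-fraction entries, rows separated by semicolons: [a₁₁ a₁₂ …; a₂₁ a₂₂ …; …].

T = [102/125 447/250 0; -186/125 52/125 0; 0 0 1]

T1 = [-4/5 3/5 0; -3/5 -4/5 0; 0 0 1]
T2·T1 = [-6/5 9/10 0; -6/5 -8/5 0; 0 0 1]
T3·…·T1 = [102/125 447/250 0; -186/125 52/125 0; 0 0 1]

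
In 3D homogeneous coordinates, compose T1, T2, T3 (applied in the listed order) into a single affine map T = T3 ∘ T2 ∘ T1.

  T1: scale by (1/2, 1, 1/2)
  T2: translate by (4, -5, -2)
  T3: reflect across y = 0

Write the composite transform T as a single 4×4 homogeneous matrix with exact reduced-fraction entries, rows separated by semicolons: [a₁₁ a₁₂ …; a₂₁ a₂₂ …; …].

T = [1/2 0 0 4; 0 -1 0 5; 0 0 1/2 -2; 0 0 0 1]

T1 = [1/2 0 0 0; 0 1 0 0; 0 0 1/2 0; 0 0 0 1]
T2·T1 = [1/2 0 0 4; 0 1 0 -5; 0 0 1/2 -2; 0 0 0 1]
T3·…·T1 = [1/2 0 0 4; 0 -1 0 5; 0 0 1/2 -2; 0 0 0 1]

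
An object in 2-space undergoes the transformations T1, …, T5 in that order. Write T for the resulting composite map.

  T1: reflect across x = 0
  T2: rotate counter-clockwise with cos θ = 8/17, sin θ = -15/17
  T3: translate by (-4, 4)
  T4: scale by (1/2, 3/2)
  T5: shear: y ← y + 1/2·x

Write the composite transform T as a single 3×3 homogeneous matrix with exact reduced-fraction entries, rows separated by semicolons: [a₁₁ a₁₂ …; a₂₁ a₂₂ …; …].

T1 = [-1 0 0; 0 1 0; 0 0 1]
T2·T1 = [-8/17 15/17 0; 15/17 8/17 0; 0 0 1]
T3·…·T1 = [-8/17 15/17 -4; 15/17 8/17 4; 0 0 1]
T4·…·T1 = [-4/17 15/34 -2; 45/34 12/17 6; 0 0 1]
T5·…·T1 = [-4/17 15/34 -2; 41/34 63/68 5; 0 0 1]

T = [-4/17 15/34 -2; 41/34 63/68 5; 0 0 1]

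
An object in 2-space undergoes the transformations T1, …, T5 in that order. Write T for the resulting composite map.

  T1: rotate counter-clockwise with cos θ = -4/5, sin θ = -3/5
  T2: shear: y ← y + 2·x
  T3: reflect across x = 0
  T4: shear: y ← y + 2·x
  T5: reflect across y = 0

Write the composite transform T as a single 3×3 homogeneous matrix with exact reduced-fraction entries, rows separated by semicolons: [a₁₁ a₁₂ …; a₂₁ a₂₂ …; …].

T = [4/5 -3/5 0; 3/5 4/5 0; 0 0 1]

T1 = [-4/5 3/5 0; -3/5 -4/5 0; 0 0 1]
T2·T1 = [-4/5 3/5 0; -11/5 2/5 0; 0 0 1]
T3·…·T1 = [4/5 -3/5 0; -11/5 2/5 0; 0 0 1]
T4·…·T1 = [4/5 -3/5 0; -3/5 -4/5 0; 0 0 1]
T5·…·T1 = [4/5 -3/5 0; 3/5 4/5 0; 0 0 1]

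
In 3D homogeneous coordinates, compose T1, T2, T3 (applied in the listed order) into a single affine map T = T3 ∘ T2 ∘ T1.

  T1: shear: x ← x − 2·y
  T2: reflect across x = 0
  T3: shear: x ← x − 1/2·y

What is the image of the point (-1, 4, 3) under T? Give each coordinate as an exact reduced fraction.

T1 shear: x ← x − 2·y: (-1, 4, 3) → (-9, 4, 3)
T2 reflect across x = 0: (-9, 4, 3) → (9, 4, 3)
T3 shear: x ← x − 1/2·y: (9, 4, 3) → (7, 4, 3)

T(p) = (7, 4, 3)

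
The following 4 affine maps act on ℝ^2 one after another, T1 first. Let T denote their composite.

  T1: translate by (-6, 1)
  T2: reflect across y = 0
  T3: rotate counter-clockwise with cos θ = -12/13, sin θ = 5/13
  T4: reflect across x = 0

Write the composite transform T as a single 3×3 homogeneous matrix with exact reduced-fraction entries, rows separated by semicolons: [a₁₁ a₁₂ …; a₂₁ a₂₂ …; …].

T = [12/13 -5/13 -77/13; 5/13 12/13 -18/13; 0 0 1]

T1 = [1 0 -6; 0 1 1; 0 0 1]
T2·T1 = [1 0 -6; 0 -1 -1; 0 0 1]
T3·…·T1 = [-12/13 5/13 77/13; 5/13 12/13 -18/13; 0 0 1]
T4·…·T1 = [12/13 -5/13 -77/13; 5/13 12/13 -18/13; 0 0 1]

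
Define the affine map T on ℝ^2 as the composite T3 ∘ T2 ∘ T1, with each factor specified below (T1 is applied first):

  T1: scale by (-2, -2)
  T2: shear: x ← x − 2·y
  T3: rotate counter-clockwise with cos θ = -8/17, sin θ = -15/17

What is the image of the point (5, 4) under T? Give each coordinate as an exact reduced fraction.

T(p) = (-168/17, -26/17)

T1 scale by (-2, -2): (5, 4) → (-10, -8)
T2 shear: x ← x − 2·y: (-10, -8) → (6, -8)
T3 rotate counter-clockwise with cos θ = -8/17, sin θ = -15/17: (6, -8) → (-168/17, -26/17)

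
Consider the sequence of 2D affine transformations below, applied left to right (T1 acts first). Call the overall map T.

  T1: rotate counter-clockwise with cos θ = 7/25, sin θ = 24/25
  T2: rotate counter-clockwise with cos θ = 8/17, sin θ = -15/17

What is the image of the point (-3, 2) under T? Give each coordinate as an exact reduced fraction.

T1 rotate counter-clockwise with cos θ = 7/25, sin θ = 24/25: (-3, 2) → (-69/25, -58/25)
T2 rotate counter-clockwise with cos θ = 8/17, sin θ = -15/17: (-69/25, -58/25) → (-1422/425, 571/425)

T(p) = (-1422/425, 571/425)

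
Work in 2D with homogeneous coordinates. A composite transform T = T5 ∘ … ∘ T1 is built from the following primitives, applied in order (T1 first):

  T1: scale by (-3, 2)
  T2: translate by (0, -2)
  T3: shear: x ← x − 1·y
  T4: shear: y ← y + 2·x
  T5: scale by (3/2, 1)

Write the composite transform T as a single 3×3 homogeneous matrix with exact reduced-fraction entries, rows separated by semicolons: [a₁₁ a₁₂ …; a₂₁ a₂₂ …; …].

T = [-9/2 -3 3; -6 -2 2; 0 0 1]

T1 = [-3 0 0; 0 2 0; 0 0 1]
T2·T1 = [-3 0 0; 0 2 -2; 0 0 1]
T3·…·T1 = [-3 -2 2; 0 2 -2; 0 0 1]
T4·…·T1 = [-3 -2 2; -6 -2 2; 0 0 1]
T5·…·T1 = [-9/2 -3 3; -6 -2 2; 0 0 1]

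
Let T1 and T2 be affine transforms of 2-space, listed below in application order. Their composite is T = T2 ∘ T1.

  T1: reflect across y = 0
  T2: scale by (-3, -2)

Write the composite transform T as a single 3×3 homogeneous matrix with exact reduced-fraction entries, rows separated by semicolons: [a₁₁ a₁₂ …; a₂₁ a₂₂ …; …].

T1 = [1 0 0; 0 -1 0; 0 0 1]
T2·T1 = [-3 0 0; 0 2 0; 0 0 1]

T = [-3 0 0; 0 2 0; 0 0 1]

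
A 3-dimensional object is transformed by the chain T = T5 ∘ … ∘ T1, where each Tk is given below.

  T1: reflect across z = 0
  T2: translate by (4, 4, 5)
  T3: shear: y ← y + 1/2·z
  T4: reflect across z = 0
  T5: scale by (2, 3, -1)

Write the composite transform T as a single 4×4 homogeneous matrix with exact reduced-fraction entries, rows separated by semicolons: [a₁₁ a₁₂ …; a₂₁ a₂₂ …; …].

T = [2 0 0 8; 0 3 -3/2 39/2; 0 0 -1 5; 0 0 0 1]

T1 = [1 0 0 0; 0 1 0 0; 0 0 -1 0; 0 0 0 1]
T2·T1 = [1 0 0 4; 0 1 0 4; 0 0 -1 5; 0 0 0 1]
T3·…·T1 = [1 0 0 4; 0 1 -1/2 13/2; 0 0 -1 5; 0 0 0 1]
T4·…·T1 = [1 0 0 4; 0 1 -1/2 13/2; 0 0 1 -5; 0 0 0 1]
T5·…·T1 = [2 0 0 8; 0 3 -3/2 39/2; 0 0 -1 5; 0 0 0 1]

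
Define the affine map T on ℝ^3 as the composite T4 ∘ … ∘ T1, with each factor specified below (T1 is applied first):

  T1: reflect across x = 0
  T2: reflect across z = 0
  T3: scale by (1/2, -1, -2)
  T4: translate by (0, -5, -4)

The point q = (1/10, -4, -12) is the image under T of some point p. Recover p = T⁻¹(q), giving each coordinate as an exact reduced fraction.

T1 = [-1 0 0 0; 0 1 0 0; 0 0 1 0; 0 0 0 1]
T2·T1 = [-1 0 0 0; 0 1 0 0; 0 0 -1 0; 0 0 0 1]
T3·…·T1 = [-1/2 0 0 0; 0 -1 0 0; 0 0 2 0; 0 0 0 1]
T4·…·T1 = [-1/2 0 0 0; 0 -1 0 -5; 0 0 2 -4; 0 0 0 1]
det M = 1; M⁻¹ = [-2 0 0 0; 0 -1 0 -5; 0 0 1/2 2; 0 0 0 1]
M⁻¹ · (1/10, -4, -12)ᵀ = (-1/5, -1, -4)ᵀ

p = (-1/5, -1, -4)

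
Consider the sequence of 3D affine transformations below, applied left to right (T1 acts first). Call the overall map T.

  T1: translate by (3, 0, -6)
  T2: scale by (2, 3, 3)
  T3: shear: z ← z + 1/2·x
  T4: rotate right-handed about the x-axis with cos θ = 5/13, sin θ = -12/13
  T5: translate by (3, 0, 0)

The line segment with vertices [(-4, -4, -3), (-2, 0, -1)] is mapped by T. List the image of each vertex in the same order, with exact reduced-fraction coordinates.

image vertices: (1, -396/13, 4/13), (5, -240/13, -100/13)

T1 translate by (3, 0, -6): (-4, -4, -3) → (-1, -4, -9); (-2, 0, -1) → (1, 0, -7)
T2 scale by (2, 3, 3): (-1, -4, -9) → (-2, -12, -27); (1, 0, -7) → (2, 0, -21)
T3 shear: z ← z + 1/2·x: (-2, -12, -27) → (-2, -12, -28); (2, 0, -21) → (2, 0, -20)
T4 rotate right-handed about the x-axis with cos θ = 5/13, sin θ = -12/13: (-2, -12, -28) → (-2, -396/13, 4/13); (2, 0, -20) → (2, -240/13, -100/13)
T5 translate by (3, 0, 0): (-2, -396/13, 4/13) → (1, -396/13, 4/13); (2, -240/13, -100/13) → (5, -240/13, -100/13)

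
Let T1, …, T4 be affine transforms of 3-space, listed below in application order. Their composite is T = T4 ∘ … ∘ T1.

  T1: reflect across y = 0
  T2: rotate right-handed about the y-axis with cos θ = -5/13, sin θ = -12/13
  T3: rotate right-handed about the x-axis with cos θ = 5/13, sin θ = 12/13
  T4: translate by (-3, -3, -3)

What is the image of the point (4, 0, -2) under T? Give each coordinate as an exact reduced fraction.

T1 reflect across y = 0: (4, 0, -2) → (4, 0, -2)
T2 rotate right-handed about the y-axis with cos θ = -5/13, sin θ = -12/13: (4, 0, -2) → (4/13, 0, 58/13)
T3 rotate right-handed about the x-axis with cos θ = 5/13, sin θ = 12/13: (4/13, 0, 58/13) → (4/13, -696/169, 290/169)
T4 translate by (-3, -3, -3): (4/13, -696/169, 290/169) → (-35/13, -1203/169, -217/169)

T(p) = (-35/13, -1203/169, -217/169)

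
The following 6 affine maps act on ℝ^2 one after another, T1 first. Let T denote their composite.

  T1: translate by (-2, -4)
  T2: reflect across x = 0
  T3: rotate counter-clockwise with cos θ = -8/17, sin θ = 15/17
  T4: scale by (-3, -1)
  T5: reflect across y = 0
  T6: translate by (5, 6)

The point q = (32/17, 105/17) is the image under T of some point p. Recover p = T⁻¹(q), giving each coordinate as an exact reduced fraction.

p = (7/3, 3)

T1 = [1 0 -2; 0 1 -4; 0 0 1]
T2·T1 = [-1 0 2; 0 1 -4; 0 0 1]
T3·…·T1 = [8/17 -15/17 44/17; -15/17 -8/17 62/17; 0 0 1]
T4·…·T1 = [-24/17 45/17 -132/17; 15/17 8/17 -62/17; 0 0 1]
T5·…·T1 = [-24/17 45/17 -132/17; -15/17 -8/17 62/17; 0 0 1]
T6·…·T1 = [-24/17 45/17 -47/17; -15/17 -8/17 164/17; 0 0 1]
det M = 3; M⁻¹ = [-8/51 -15/17 412/51; 5/17 -8/17 91/17; 0 0 1]
M⁻¹ · (32/17, 105/17)ᵀ = (7/3, 3)ᵀ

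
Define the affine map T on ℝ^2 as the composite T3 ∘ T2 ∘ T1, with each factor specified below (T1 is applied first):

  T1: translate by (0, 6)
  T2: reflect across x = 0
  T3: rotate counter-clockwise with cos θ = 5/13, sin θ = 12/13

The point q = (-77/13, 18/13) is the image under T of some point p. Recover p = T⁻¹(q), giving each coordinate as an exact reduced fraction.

T1 = [1 0 0; 0 1 6; 0 0 1]
T2·T1 = [-1 0 0; 0 1 6; 0 0 1]
T3·…·T1 = [-5/13 -12/13 -72/13; -12/13 5/13 30/13; 0 0 1]
det M = -1; M⁻¹ = [-5/13 -12/13 0; -12/13 5/13 -6; 0 0 1]
M⁻¹ · (-77/13, 18/13)ᵀ = (1, 0)ᵀ

p = (1, 0)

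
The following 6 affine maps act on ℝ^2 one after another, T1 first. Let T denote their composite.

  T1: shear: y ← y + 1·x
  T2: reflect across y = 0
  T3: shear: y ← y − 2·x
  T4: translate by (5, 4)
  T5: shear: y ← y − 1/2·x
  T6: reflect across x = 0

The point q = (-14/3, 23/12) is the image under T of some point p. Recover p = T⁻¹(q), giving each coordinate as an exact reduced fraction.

p = (-1/3, 3/4)

T1 = [1 0 0; 1 1 0; 0 0 1]
T2·T1 = [1 0 0; -1 -1 0; 0 0 1]
T3·…·T1 = [1 0 0; -3 -1 0; 0 0 1]
T4·…·T1 = [1 0 5; -3 -1 4; 0 0 1]
T5·…·T1 = [1 0 5; -7/2 -1 3/2; 0 0 1]
T6·…·T1 = [-1 0 -5; -7/2 -1 3/2; 0 0 1]
det M = 1; M⁻¹ = [-1 0 -5; 7/2 -1 19; 0 0 1]
M⁻¹ · (-14/3, 23/12)ᵀ = (-1/3, 3/4)ᵀ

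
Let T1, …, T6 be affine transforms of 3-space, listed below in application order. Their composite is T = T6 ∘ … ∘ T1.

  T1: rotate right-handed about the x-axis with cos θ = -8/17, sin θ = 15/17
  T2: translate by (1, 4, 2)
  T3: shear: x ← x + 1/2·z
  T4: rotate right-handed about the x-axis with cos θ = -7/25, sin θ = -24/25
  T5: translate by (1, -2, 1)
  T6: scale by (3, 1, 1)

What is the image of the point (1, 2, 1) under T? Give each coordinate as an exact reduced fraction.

T(p) = (237/17, 47/85, -171/85)

T1 rotate right-handed about the x-axis with cos θ = -8/17, sin θ = 15/17: (1, 2, 1) → (1, -31/17, 22/17)
T2 translate by (1, 4, 2): (1, -31/17, 22/17) → (2, 37/17, 56/17)
T3 shear: x ← x + 1/2·z: (2, 37/17, 56/17) → (62/17, 37/17, 56/17)
T4 rotate right-handed about the x-axis with cos θ = -7/25, sin θ = -24/25: (62/17, 37/17, 56/17) → (62/17, 217/85, -256/85)
T5 translate by (1, -2, 1): (62/17, 217/85, -256/85) → (79/17, 47/85, -171/85)
T6 scale by (3, 1, 1): (79/17, 47/85, -171/85) → (237/17, 47/85, -171/85)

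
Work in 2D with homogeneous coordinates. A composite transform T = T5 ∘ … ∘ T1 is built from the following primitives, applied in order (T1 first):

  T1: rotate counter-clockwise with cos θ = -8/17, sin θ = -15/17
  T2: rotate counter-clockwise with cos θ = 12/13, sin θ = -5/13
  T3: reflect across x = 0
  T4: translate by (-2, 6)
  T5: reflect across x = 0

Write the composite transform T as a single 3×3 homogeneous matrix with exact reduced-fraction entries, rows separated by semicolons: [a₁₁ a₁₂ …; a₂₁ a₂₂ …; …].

T = [-171/221 140/221 2; -140/221 -171/221 6; 0 0 1]

T1 = [-8/17 15/17 0; -15/17 -8/17 0; 0 0 1]
T2·T1 = [-171/221 140/221 0; -140/221 -171/221 0; 0 0 1]
T3·…·T1 = [171/221 -140/221 0; -140/221 -171/221 0; 0 0 1]
T4·…·T1 = [171/221 -140/221 -2; -140/221 -171/221 6; 0 0 1]
T5·…·T1 = [-171/221 140/221 2; -140/221 -171/221 6; 0 0 1]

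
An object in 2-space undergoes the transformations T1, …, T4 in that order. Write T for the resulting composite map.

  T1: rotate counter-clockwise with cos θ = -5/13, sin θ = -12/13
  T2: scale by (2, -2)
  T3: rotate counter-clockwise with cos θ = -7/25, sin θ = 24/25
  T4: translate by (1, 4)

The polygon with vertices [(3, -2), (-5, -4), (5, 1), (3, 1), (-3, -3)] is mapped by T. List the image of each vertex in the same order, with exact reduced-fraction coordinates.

image vertices: (-29/25, -72/25), (4487/325, 1316/325), (-201/25, -18/25), (-1601/325, 582/325), (3067/325, 1006/325)

T1 rotate counter-clockwise with cos θ = -5/13, sin θ = -12/13: (3, -2) → (-3, -2); (-5, -4) → (-23/13, 80/13); (5, 1) → (-1, -5); (3, 1) → (-3/13, -41/13); (-3, -3) → (-21/13, 51/13)
T2 scale by (2, -2): (-3, -2) → (-6, 4); (-23/13, 80/13) → (-46/13, -160/13); (-1, -5) → (-2, 10); (-3/13, -41/13) → (-6/13, 82/13); (-21/13, 51/13) → (-42/13, -102/13)
T3 rotate counter-clockwise with cos θ = -7/25, sin θ = 24/25: (-6, 4) → (-54/25, -172/25); (-46/13, -160/13) → (4162/325, 16/325); (-2, 10) → (-226/25, -118/25); (-6/13, 82/13) → (-1926/325, -718/325); (-42/13, -102/13) → (2742/325, -294/325)
T4 translate by (1, 4): (-54/25, -172/25) → (-29/25, -72/25); (4162/325, 16/325) → (4487/325, 1316/325); (-226/25, -118/25) → (-201/25, -18/25); (-1926/325, -718/325) → (-1601/325, 582/325); (2742/325, -294/325) → (3067/325, 1006/325)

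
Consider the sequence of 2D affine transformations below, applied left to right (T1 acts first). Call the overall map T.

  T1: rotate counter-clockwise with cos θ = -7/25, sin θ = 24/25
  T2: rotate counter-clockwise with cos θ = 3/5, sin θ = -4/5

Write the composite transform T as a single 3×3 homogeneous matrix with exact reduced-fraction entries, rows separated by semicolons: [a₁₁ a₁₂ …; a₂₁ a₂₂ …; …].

T = [3/5 -4/5 0; 4/5 3/5 0; 0 0 1]

T1 = [-7/25 -24/25 0; 24/25 -7/25 0; 0 0 1]
T2·T1 = [3/5 -4/5 0; 4/5 3/5 0; 0 0 1]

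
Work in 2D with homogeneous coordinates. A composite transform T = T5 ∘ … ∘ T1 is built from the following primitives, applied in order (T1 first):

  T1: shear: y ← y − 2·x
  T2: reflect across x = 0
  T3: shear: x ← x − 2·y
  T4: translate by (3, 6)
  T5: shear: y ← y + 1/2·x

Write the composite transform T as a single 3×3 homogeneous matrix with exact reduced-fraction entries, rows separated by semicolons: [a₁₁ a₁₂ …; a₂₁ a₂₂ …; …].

T1 = [1 0 0; -2 1 0; 0 0 1]
T2·T1 = [-1 0 0; -2 1 0; 0 0 1]
T3·…·T1 = [3 -2 0; -2 1 0; 0 0 1]
T4·…·T1 = [3 -2 3; -2 1 6; 0 0 1]
T5·…·T1 = [3 -2 3; -1/2 0 15/2; 0 0 1]

T = [3 -2 3; -1/2 0 15/2; 0 0 1]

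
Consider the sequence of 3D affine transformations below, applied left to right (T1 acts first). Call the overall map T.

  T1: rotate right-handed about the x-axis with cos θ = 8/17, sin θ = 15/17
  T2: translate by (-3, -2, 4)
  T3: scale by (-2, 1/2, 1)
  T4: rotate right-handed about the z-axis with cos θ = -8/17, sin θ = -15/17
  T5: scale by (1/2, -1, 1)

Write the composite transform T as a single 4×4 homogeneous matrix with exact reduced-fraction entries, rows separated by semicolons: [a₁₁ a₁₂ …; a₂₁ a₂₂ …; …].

T = [8/17 30/289 -225/1156 -63/34; -30/17 32/289 -60/289 82/17; 0 15/17 8/17 4; 0 0 0 1]

T1 = [1 0 0 0; 0 8/17 -15/17 0; 0 15/17 8/17 0; 0 0 0 1]
T2·T1 = [1 0 0 -3; 0 8/17 -15/17 -2; 0 15/17 8/17 4; 0 0 0 1]
T3·…·T1 = [-2 0 0 6; 0 4/17 -15/34 -1; 0 15/17 8/17 4; 0 0 0 1]
T4·…·T1 = [16/17 60/289 -225/578 -63/17; 30/17 -32/289 60/289 -82/17; 0 15/17 8/17 4; 0 0 0 1]
T5·…·T1 = [8/17 30/289 -225/1156 -63/34; -30/17 32/289 -60/289 82/17; 0 15/17 8/17 4; 0 0 0 1]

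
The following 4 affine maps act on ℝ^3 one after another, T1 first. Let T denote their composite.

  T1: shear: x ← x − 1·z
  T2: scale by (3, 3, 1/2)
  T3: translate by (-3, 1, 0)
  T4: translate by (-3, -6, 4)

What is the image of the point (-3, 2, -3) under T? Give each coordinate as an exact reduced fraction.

T(p) = (-6, 1, 5/2)

T1 shear: x ← x − 1·z: (-3, 2, -3) → (0, 2, -3)
T2 scale by (3, 3, 1/2): (0, 2, -3) → (0, 6, -3/2)
T3 translate by (-3, 1, 0): (0, 6, -3/2) → (-3, 7, -3/2)
T4 translate by (-3, -6, 4): (-3, 7, -3/2) → (-6, 1, 5/2)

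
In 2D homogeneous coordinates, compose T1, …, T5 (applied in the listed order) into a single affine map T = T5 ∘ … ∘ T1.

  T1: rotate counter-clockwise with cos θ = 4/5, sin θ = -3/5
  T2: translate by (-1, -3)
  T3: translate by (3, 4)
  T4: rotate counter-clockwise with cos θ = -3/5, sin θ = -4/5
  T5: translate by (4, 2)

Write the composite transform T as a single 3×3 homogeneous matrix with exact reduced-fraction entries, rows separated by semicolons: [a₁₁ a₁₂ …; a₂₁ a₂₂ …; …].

T1 = [4/5 3/5 0; -3/5 4/5 0; 0 0 1]
T2·T1 = [4/5 3/5 -1; -3/5 4/5 -3; 0 0 1]
T3·…·T1 = [4/5 3/5 2; -3/5 4/5 1; 0 0 1]
T4·…·T1 = [-24/25 7/25 -2/5; -7/25 -24/25 -11/5; 0 0 1]
T5·…·T1 = [-24/25 7/25 18/5; -7/25 -24/25 -1/5; 0 0 1]

T = [-24/25 7/25 18/5; -7/25 -24/25 -1/5; 0 0 1]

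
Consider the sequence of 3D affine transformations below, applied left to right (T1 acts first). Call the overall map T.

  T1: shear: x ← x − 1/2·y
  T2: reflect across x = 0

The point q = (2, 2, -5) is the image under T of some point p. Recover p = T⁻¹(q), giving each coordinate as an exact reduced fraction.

T1 = [1 -1/2 0 0; 0 1 0 0; 0 0 1 0; 0 0 0 1]
T2·T1 = [-1 1/2 0 0; 0 1 0 0; 0 0 1 0; 0 0 0 1]
det M = -1; M⁻¹ = [-1 1/2 0 0; 0 1 0 0; 0 0 1 0; 0 0 0 1]
M⁻¹ · (2, 2, -5)ᵀ = (-1, 2, -5)ᵀ

p = (-1, 2, -5)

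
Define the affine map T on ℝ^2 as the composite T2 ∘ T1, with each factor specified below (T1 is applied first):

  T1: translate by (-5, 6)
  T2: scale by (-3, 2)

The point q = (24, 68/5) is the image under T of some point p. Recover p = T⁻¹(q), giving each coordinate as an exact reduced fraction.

T1 = [1 0 -5; 0 1 6; 0 0 1]
T2·T1 = [-3 0 15; 0 2 12; 0 0 1]
det M = -6; M⁻¹ = [-1/3 0 5; 0 1/2 -6; 0 0 1]
M⁻¹ · (24, 68/5)ᵀ = (-3, 4/5)ᵀ

p = (-3, 4/5)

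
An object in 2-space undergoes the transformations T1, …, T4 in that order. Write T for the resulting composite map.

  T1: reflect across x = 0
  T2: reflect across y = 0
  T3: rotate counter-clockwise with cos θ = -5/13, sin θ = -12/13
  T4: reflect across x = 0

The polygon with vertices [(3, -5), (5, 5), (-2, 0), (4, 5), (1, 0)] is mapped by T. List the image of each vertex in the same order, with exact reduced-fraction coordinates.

T1 reflect across x = 0: (3, -5) → (-3, -5); (5, 5) → (-5, 5); (-2, 0) → (2, 0); (4, 5) → (-4, 5); (1, 0) → (-1, 0)
T2 reflect across y = 0: (-3, -5) → (-3, 5); (-5, 5) → (-5, -5); (2, 0) → (2, 0); (-4, 5) → (-4, -5); (-1, 0) → (-1, 0)
T3 rotate counter-clockwise with cos θ = -5/13, sin θ = -12/13: (-3, 5) → (75/13, 11/13); (-5, -5) → (-35/13, 85/13); (2, 0) → (-10/13, -24/13); (-4, -5) → (-40/13, 73/13); (-1, 0) → (5/13, 12/13)
T4 reflect across x = 0: (75/13, 11/13) → (-75/13, 11/13); (-35/13, 85/13) → (35/13, 85/13); (-10/13, -24/13) → (10/13, -24/13); (-40/13, 73/13) → (40/13, 73/13); (5/13, 12/13) → (-5/13, 12/13)

image vertices: (-75/13, 11/13), (35/13, 85/13), (10/13, -24/13), (40/13, 73/13), (-5/13, 12/13)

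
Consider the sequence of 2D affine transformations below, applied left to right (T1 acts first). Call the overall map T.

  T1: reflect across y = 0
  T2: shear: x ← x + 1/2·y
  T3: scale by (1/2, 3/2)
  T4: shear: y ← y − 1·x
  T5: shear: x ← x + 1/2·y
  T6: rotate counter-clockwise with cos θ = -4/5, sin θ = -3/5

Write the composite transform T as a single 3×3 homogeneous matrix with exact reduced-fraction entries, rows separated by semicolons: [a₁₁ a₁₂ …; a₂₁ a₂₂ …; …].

T = [-1/2 -1/20 0; 1/4 61/40 0; 0 0 1]

T1 = [1 0 0; 0 -1 0; 0 0 1]
T2·T1 = [1 -1/2 0; 0 -1 0; 0 0 1]
T3·…·T1 = [1/2 -1/4 0; 0 -3/2 0; 0 0 1]
T4·…·T1 = [1/2 -1/4 0; -1/2 -5/4 0; 0 0 1]
T5·…·T1 = [1/4 -7/8 0; -1/2 -5/4 0; 0 0 1]
T6·…·T1 = [-1/2 -1/20 0; 1/4 61/40 0; 0 0 1]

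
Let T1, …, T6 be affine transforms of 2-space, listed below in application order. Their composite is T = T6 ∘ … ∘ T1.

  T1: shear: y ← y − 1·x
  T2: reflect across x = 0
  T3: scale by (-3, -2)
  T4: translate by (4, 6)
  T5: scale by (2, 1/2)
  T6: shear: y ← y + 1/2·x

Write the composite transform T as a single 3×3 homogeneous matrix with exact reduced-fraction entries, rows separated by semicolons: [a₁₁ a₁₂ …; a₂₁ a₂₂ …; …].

T = [6 0 8; 4 -1 7; 0 0 1]

T1 = [1 0 0; -1 1 0; 0 0 1]
T2·T1 = [-1 0 0; -1 1 0; 0 0 1]
T3·…·T1 = [3 0 0; 2 -2 0; 0 0 1]
T4·…·T1 = [3 0 4; 2 -2 6; 0 0 1]
T5·…·T1 = [6 0 8; 1 -1 3; 0 0 1]
T6·…·T1 = [6 0 8; 4 -1 7; 0 0 1]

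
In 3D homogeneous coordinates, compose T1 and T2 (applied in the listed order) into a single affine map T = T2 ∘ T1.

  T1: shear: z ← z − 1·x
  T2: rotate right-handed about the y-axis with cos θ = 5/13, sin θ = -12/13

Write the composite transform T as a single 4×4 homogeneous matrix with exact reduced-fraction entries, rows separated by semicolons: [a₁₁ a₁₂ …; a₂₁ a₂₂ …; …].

T = [17/13 0 -12/13 0; 0 1 0 0; 7/13 0 5/13 0; 0 0 0 1]

T1 = [1 0 0 0; 0 1 0 0; -1 0 1 0; 0 0 0 1]
T2·T1 = [17/13 0 -12/13 0; 0 1 0 0; 7/13 0 5/13 0; 0 0 0 1]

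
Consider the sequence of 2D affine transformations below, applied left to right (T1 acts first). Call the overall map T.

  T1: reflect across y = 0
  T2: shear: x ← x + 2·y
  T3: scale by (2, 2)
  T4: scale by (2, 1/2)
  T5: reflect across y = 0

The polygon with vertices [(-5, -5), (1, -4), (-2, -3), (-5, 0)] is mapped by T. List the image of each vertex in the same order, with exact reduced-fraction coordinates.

image vertices: (20, -5), (36, -4), (16, -3), (-20, 0)

T1 reflect across y = 0: (-5, -5) → (-5, 5); (1, -4) → (1, 4); (-2, -3) → (-2, 3); (-5, 0) → (-5, 0)
T2 shear: x ← x + 2·y: (-5, 5) → (5, 5); (1, 4) → (9, 4); (-2, 3) → (4, 3); (-5, 0) → (-5, 0)
T3 scale by (2, 2): (5, 5) → (10, 10); (9, 4) → (18, 8); (4, 3) → (8, 6); (-5, 0) → (-10, 0)
T4 scale by (2, 1/2): (10, 10) → (20, 5); (18, 8) → (36, 4); (8, 6) → (16, 3); (-10, 0) → (-20, 0)
T5 reflect across y = 0: (20, 5) → (20, -5); (36, 4) → (36, -4); (16, 3) → (16, -3); (-20, 0) → (-20, 0)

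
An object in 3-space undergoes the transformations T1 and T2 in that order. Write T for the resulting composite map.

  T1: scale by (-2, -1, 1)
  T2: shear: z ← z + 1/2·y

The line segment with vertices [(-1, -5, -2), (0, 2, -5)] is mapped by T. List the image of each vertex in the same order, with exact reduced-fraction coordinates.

T1 scale by (-2, -1, 1): (-1, -5, -2) → (2, 5, -2); (0, 2, -5) → (0, -2, -5)
T2 shear: z ← z + 1/2·y: (2, 5, -2) → (2, 5, 1/2); (0, -2, -5) → (0, -2, -6)

image vertices: (2, 5, 1/2), (0, -2, -6)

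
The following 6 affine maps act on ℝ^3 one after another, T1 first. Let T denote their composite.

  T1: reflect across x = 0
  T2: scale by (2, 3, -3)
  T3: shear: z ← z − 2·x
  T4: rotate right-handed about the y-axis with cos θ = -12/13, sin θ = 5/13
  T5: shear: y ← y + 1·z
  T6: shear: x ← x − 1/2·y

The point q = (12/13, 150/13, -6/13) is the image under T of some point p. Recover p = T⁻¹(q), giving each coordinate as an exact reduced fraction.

T1 = [-1 0 0 0; 0 1 0 0; 0 0 1 0; 0 0 0 1]
T2·T1 = [-2 0 0 0; 0 3 0 0; 0 0 -3 0; 0 0 0 1]
T3·…·T1 = [-2 0 0 0; 0 3 0 0; 4 0 -3 0; 0 0 0 1]
T4·…·T1 = [44/13 0 -15/13 0; 0 3 0 0; -38/13 0 36/13 0; 0 0 0 1]
T5·…·T1 = [44/13 0 -15/13 0; -38/13 3 36/13 0; -38/13 0 36/13 0; 0 0 0 1]
T6·…·T1 = [63/13 -3/2 -33/13 0; -38/13 3 36/13 0; -38/13 0 36/13 0; 0 0 0 1]
det M = 18; M⁻¹ = [6/13 3/13 5/26 0; 0 1/3 -1/3 0; 19/39 19/78 22/39 0; 0 0 0 1]
M⁻¹ · (12/13, 150/13, -6/13)ᵀ = (3, 4, 3)ᵀ

p = (3, 4, 3)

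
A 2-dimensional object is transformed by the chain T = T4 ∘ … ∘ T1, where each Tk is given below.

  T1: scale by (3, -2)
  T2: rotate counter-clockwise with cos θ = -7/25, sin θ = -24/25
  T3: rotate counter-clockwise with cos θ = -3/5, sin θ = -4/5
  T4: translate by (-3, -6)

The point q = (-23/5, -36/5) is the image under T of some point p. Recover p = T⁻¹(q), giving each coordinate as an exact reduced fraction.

p = (0, -1)

T1 = [3 0 0; 0 -2 0; 0 0 1]
T2·T1 = [-21/25 -48/25 0; -72/25 14/25 0; 0 0 1]
T3·…·T1 = [-9/5 8/5 0; 12/5 6/5 0; 0 0 1]
T4·…·T1 = [-9/5 8/5 -3; 12/5 6/5 -6; 0 0 1]
det M = -6; M⁻¹ = [-1/5 4/15 1; 2/5 3/10 3; 0 0 1]
M⁻¹ · (-23/5, -36/5)ᵀ = (0, -1)ᵀ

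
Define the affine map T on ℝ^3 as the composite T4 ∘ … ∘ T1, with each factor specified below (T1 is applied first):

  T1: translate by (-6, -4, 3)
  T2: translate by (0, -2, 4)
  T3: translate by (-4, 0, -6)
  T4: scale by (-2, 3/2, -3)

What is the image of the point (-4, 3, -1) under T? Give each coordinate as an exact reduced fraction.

T1 translate by (-6, -4, 3): (-4, 3, -1) → (-10, -1, 2)
T2 translate by (0, -2, 4): (-10, -1, 2) → (-10, -3, 6)
T3 translate by (-4, 0, -6): (-10, -3, 6) → (-14, -3, 0)
T4 scale by (-2, 3/2, -3): (-14, -3, 0) → (28, -9/2, 0)

T(p) = (28, -9/2, 0)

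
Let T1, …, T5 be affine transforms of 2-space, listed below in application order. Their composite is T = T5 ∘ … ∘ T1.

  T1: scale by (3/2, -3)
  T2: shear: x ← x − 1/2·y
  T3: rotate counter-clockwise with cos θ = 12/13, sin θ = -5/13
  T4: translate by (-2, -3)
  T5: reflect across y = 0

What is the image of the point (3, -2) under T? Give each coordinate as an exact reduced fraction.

T(p) = (22/13, -51/26)

T1 scale by (3/2, -3): (3, -2) → (9/2, 6)
T2 shear: x ← x − 1/2·y: (9/2, 6) → (3/2, 6)
T3 rotate counter-clockwise with cos θ = 12/13, sin θ = -5/13: (3/2, 6) → (48/13, 129/26)
T4 translate by (-2, -3): (48/13, 129/26) → (22/13, 51/26)
T5 reflect across y = 0: (22/13, 51/26) → (22/13, -51/26)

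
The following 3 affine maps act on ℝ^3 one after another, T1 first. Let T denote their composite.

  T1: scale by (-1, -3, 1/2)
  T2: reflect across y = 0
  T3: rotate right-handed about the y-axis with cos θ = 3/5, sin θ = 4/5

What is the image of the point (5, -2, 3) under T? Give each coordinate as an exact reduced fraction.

T(p) = (-9/5, -6, 49/10)

T1 scale by (-1, -3, 1/2): (5, -2, 3) → (-5, 6, 3/2)
T2 reflect across y = 0: (-5, 6, 3/2) → (-5, -6, 3/2)
T3 rotate right-handed about the y-axis with cos θ = 3/5, sin θ = 4/5: (-5, -6, 3/2) → (-9/5, -6, 49/10)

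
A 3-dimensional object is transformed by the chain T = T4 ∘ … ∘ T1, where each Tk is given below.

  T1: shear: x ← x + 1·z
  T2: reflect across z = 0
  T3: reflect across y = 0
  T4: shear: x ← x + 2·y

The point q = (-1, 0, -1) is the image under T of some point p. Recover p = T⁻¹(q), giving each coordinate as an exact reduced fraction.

p = (-2, 0, 1)

T1 = [1 0 1 0; 0 1 0 0; 0 0 1 0; 0 0 0 1]
T2·T1 = [1 0 1 0; 0 1 0 0; 0 0 -1 0; 0 0 0 1]
T3·…·T1 = [1 0 1 0; 0 -1 0 0; 0 0 -1 0; 0 0 0 1]
T4·…·T1 = [1 -2 1 0; 0 -1 0 0; 0 0 -1 0; 0 0 0 1]
det M = 1; M⁻¹ = [1 -2 1 0; 0 -1 0 0; 0 0 -1 0; 0 0 0 1]
M⁻¹ · (-1, 0, -1)ᵀ = (-2, 0, 1)ᵀ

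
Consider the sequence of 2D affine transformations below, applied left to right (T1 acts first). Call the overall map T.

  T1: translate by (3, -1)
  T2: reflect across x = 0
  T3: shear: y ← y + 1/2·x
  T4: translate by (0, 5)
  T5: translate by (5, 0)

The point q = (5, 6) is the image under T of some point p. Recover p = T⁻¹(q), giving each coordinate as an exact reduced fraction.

p = (-3, 2)

T1 = [1 0 3; 0 1 -1; 0 0 1]
T2·T1 = [-1 0 -3; 0 1 -1; 0 0 1]
T3·…·T1 = [-1 0 -3; -1/2 1 -5/2; 0 0 1]
T4·…·T1 = [-1 0 -3; -1/2 1 5/2; 0 0 1]
T5·…·T1 = [-1 0 2; -1/2 1 5/2; 0 0 1]
det M = -1; M⁻¹ = [-1 0 2; -1/2 1 -3/2; 0 0 1]
M⁻¹ · (5, 6)ᵀ = (-3, 2)ᵀ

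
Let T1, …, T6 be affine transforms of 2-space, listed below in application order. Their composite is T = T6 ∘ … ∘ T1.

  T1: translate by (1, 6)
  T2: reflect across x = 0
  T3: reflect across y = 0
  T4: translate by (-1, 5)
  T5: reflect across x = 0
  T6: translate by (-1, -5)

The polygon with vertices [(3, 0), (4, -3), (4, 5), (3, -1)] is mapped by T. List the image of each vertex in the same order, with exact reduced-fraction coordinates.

image vertices: (4, -6), (5, -3), (5, -11), (4, -5)

T1 translate by (1, 6): (3, 0) → (4, 6); (4, -3) → (5, 3); (4, 5) → (5, 11); (3, -1) → (4, 5)
T2 reflect across x = 0: (4, 6) → (-4, 6); (5, 3) → (-5, 3); (5, 11) → (-5, 11); (4, 5) → (-4, 5)
T3 reflect across y = 0: (-4, 6) → (-4, -6); (-5, 3) → (-5, -3); (-5, 11) → (-5, -11); (-4, 5) → (-4, -5)
T4 translate by (-1, 5): (-4, -6) → (-5, -1); (-5, -3) → (-6, 2); (-5, -11) → (-6, -6); (-4, -5) → (-5, 0)
T5 reflect across x = 0: (-5, -1) → (5, -1); (-6, 2) → (6, 2); (-6, -6) → (6, -6); (-5, 0) → (5, 0)
T6 translate by (-1, -5): (5, -1) → (4, -6); (6, 2) → (5, -3); (6, -6) → (5, -11); (5, 0) → (4, -5)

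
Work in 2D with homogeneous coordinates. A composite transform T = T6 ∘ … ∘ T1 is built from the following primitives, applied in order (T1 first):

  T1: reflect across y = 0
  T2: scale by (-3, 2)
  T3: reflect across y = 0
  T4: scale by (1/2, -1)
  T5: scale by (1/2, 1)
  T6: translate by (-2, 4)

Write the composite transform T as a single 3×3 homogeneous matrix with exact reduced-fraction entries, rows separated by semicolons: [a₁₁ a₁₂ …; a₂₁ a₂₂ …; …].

T1 = [1 0 0; 0 -1 0; 0 0 1]
T2·T1 = [-3 0 0; 0 -2 0; 0 0 1]
T3·…·T1 = [-3 0 0; 0 2 0; 0 0 1]
T4·…·T1 = [-3/2 0 0; 0 -2 0; 0 0 1]
T5·…·T1 = [-3/4 0 0; 0 -2 0; 0 0 1]
T6·…·T1 = [-3/4 0 -2; 0 -2 4; 0 0 1]

T = [-3/4 0 -2; 0 -2 4; 0 0 1]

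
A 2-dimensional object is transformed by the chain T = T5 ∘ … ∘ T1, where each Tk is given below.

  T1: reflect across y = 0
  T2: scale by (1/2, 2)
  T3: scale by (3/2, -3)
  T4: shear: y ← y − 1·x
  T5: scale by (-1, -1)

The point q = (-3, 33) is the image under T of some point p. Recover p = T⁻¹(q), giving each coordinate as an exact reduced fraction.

p = (4, -5)

T1 = [1 0 0; 0 -1 0; 0 0 1]
T2·T1 = [1/2 0 0; 0 -2 0; 0 0 1]
T3·…·T1 = [3/4 0 0; 0 6 0; 0 0 1]
T4·…·T1 = [3/4 0 0; -3/4 6 0; 0 0 1]
T5·…·T1 = [-3/4 0 0; 3/4 -6 0; 0 0 1]
det M = 9/2; M⁻¹ = [-4/3 0 0; -1/6 -1/6 0; 0 0 1]
M⁻¹ · (-3, 33)ᵀ = (4, -5)ᵀ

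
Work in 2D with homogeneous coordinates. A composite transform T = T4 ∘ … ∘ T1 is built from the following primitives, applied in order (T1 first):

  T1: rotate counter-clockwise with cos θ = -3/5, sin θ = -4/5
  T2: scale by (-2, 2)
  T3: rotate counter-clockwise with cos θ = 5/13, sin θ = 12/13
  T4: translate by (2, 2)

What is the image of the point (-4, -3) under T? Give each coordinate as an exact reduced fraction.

T(p) = (-94/13, 76/13)

T1 rotate counter-clockwise with cos θ = -3/5, sin θ = -4/5: (-4, -3) → (0, 5)
T2 scale by (-2, 2): (0, 5) → (0, 10)
T3 rotate counter-clockwise with cos θ = 5/13, sin θ = 12/13: (0, 10) → (-120/13, 50/13)
T4 translate by (2, 2): (-120/13, 50/13) → (-94/13, 76/13)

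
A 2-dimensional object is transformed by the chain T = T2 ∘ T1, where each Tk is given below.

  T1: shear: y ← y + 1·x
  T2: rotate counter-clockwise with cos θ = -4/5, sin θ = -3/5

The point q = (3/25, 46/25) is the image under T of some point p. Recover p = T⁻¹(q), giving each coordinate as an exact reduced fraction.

T1 = [1 0 0; 1 1 0; 0 0 1]
T2·T1 = [-1/5 3/5 0; -7/5 -4/5 0; 0 0 1]
det M = 1; M⁻¹ = [-4/5 -3/5 0; 7/5 -1/5 0; 0 0 1]
M⁻¹ · (3/25, 46/25)ᵀ = (-6/5, -1/5)ᵀ

p = (-6/5, -1/5)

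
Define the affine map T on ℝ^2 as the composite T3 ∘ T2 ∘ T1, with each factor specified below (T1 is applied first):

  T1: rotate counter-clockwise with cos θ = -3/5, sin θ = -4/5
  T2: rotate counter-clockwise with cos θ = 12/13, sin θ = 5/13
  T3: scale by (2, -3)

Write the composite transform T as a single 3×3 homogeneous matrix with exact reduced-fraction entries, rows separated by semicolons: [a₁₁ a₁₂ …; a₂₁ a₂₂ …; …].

T = [-32/65 126/65 0; 189/65 48/65 0; 0 0 1]

T1 = [-3/5 4/5 0; -4/5 -3/5 0; 0 0 1]
T2·T1 = [-16/65 63/65 0; -63/65 -16/65 0; 0 0 1]
T3·…·T1 = [-32/65 126/65 0; 189/65 48/65 0; 0 0 1]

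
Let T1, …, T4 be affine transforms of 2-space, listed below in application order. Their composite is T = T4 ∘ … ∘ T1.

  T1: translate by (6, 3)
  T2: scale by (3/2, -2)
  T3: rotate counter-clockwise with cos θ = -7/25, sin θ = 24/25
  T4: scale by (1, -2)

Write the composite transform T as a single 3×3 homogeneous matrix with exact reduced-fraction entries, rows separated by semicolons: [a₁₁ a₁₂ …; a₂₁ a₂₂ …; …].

T1 = [1 0 6; 0 1 3; 0 0 1]
T2·T1 = [3/2 0 9; 0 -2 -6; 0 0 1]
T3·…·T1 = [-21/50 48/25 81/25; 36/25 14/25 258/25; 0 0 1]
T4·…·T1 = [-21/50 48/25 81/25; -72/25 -28/25 -516/25; 0 0 1]

T = [-21/50 48/25 81/25; -72/25 -28/25 -516/25; 0 0 1]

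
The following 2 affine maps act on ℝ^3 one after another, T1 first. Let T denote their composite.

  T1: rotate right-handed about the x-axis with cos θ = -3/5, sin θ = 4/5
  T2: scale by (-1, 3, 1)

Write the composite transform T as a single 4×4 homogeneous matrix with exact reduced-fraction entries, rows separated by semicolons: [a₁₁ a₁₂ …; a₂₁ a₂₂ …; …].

T = [-1 0 0 0; 0 -9/5 -12/5 0; 0 4/5 -3/5 0; 0 0 0 1]

T1 = [1 0 0 0; 0 -3/5 -4/5 0; 0 4/5 -3/5 0; 0 0 0 1]
T2·T1 = [-1 0 0 0; 0 -9/5 -12/5 0; 0 4/5 -3/5 0; 0 0 0 1]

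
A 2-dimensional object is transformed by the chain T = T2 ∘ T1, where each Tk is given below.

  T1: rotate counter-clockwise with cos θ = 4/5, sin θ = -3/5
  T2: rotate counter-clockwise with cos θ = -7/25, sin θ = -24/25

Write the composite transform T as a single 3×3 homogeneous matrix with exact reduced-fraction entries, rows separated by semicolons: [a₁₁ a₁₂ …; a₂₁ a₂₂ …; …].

T = [-4/5 3/5 0; -3/5 -4/5 0; 0 0 1]

T1 = [4/5 3/5 0; -3/5 4/5 0; 0 0 1]
T2·T1 = [-4/5 3/5 0; -3/5 -4/5 0; 0 0 1]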